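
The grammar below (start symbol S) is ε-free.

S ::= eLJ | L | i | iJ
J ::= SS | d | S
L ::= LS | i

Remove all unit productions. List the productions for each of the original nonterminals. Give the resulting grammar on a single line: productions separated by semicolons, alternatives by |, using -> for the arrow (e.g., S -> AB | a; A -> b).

Unit productions: J->S, S->L.
Unit pairs (A ⇒* B via units): (J,L), (J,S), (S,L).
S: inherits non-unit rules of {L, S} → LS | eLJ | i | iJ.
J: inherits non-unit rules of {J, L, S} → LS | SS | d | eLJ | i | iJ.
L: inherits non-unit rules of {L} → LS | i.

S -> i | LS | iJ | eLJ; J -> d | i | LS | SS | iJ | eLJ; L -> i | LS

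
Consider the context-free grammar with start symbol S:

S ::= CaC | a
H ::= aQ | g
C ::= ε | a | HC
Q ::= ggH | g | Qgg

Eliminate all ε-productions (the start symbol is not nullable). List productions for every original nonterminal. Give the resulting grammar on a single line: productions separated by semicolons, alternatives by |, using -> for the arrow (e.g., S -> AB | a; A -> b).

Nullable set: {C}.
S -> CaC: C, C nullable, giving Ca | CaC | a | aC.
Drop C -> ε.
C -> HC: C nullable, giving H | HC.
Unchanged (no nullable symbols): S -> a; C -> a; H -> aQ; H -> g; Q -> Qgg; Q -> g; Q -> ggH.

S -> a | Ca | aC | CaC; C -> H | a | HC; H -> g | aQ; Q -> g | Qgg | ggH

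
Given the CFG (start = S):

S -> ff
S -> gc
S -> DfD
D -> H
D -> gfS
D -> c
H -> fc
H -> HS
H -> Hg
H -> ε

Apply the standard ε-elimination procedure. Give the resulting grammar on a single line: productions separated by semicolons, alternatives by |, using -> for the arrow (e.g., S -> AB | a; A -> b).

Nullable set: {D, H}.
S -> DfD: D, D nullable, giving Df | DfD | f | fD.
D -> H: H nullable, giving H.
Drop H -> ε.
H -> HS: H nullable, giving HS | S.
H -> Hg: H nullable, giving Hg | g.
Unchanged (no nullable symbols): S -> ff; S -> gc; D -> c; D -> gfS; H -> fc.

S -> f | Df | fD | ff | gc | DfD; D -> H | c | gfS; H -> S | g | HS | Hg | fc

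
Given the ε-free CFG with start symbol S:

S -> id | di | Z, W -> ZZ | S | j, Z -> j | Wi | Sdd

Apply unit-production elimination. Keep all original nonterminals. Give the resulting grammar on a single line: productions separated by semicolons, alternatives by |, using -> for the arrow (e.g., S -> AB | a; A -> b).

Unit productions: S->Z, W->S.
Unit pairs (A ⇒* B via units): (S,Z), (W,S), (W,Z).
S: inherits non-unit rules of {S, Z} → Sdd | Wi | di | id | j.
W: inherits non-unit rules of {S, W, Z} → Sdd | Wi | ZZ | di | id | j.
Z: inherits non-unit rules of {Z} → Sdd | Wi | j.

S -> j | Wi | di | id | Sdd; W -> j | Wi | ZZ | di | id | Sdd; Z -> j | Wi | Sdd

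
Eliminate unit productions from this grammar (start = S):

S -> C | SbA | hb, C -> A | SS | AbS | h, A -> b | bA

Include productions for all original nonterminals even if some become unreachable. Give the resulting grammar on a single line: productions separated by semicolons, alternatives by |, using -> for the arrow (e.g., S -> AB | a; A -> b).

Unit productions: C->A, S->C.
Unit pairs (A ⇒* B via units): (C,A), (S,A), (S,C).
S: inherits non-unit rules of {A, C, S} → AbS | SS | SbA | b | bA | h | hb.
A: inherits non-unit rules of {A} → b | bA.
C: inherits non-unit rules of {A, C} → AbS | SS | b | bA | h.

S -> b | h | SS | bA | hb | AbS | SbA; A -> b | bA; C -> b | h | SS | bA | AbS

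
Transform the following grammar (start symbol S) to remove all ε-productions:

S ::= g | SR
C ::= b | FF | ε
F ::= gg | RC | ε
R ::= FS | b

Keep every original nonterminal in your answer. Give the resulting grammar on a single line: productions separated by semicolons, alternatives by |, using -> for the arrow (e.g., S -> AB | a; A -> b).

S -> g | SR; C -> F | b | FF; F -> R | RC | gg; R -> S | b | FS

Nullable set: {C, F}.
Drop C -> ε.
C -> FF: F, F nullable, giving F | FF.
Drop F -> ε.
F -> RC: C nullable, giving R | RC.
R -> FS: F nullable, giving FS | S.
Unchanged (no nullable symbols): S -> SR; S -> g; C -> b; F -> gg; R -> b.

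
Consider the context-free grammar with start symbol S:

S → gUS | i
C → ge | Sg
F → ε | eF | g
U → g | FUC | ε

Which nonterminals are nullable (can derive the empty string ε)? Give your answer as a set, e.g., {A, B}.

Directly nullable (have an ε-rule): {F, U}.
Not nullable: C, S — each has a terminal in every rule's right-hand side or depends on a non-nullable symbol.

{F, U}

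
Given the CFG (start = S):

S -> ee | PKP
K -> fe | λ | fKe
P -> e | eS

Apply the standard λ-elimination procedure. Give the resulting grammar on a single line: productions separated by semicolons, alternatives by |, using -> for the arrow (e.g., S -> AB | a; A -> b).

S -> PP | ee | PKP; K -> fe | fKe; P -> e | eS

Nullable set: {K}.
S -> PKP: K nullable, giving PKP | PP.
Drop K -> λ.
K -> fKe: K nullable, giving fKe | fe.
Unchanged (no nullable symbols): S -> ee; K -> fe; P -> e; P -> eS.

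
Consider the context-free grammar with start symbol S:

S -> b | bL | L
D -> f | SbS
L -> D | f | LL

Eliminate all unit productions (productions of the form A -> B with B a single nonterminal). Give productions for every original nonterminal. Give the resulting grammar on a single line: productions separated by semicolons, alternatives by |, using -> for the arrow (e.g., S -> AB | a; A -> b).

S -> b | f | LL | bL | SbS; D -> f | SbS; L -> f | LL | SbS

Unit productions: L->D, S->L.
Unit pairs (A ⇒* B via units): (L,D), (S,D), (S,L).
S: inherits non-unit rules of {D, L, S} → LL | SbS | b | bL | f.
D: inherits non-unit rules of {D} → SbS | f.
L: inherits non-unit rules of {D, L} → LL | SbS | f.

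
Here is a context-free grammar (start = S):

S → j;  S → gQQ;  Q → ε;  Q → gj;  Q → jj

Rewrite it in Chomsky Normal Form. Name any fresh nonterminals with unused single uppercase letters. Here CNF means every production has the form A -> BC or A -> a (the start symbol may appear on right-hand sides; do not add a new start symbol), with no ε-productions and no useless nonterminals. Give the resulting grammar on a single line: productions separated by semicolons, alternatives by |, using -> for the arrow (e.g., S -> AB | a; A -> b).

S -> g | j | AC | AQ; A -> g; B -> j; C -> QQ; Q -> AB | BB

Nullable: {Q}; after ε-elimination: S -> g | j | gQ | gQQ; Q -> gj | jj.
No unit productions to eliminate.
TERM: introduce A -> g, B -> j and substitute in every rule of length ≥2.
BIN: S -> AQQ becomes S -> AC, C -> QQ.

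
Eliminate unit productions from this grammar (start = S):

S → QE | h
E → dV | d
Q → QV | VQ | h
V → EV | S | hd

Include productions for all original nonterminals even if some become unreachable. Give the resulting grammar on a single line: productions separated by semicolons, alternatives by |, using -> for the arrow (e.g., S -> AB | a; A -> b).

Unit productions: V->S.
Unit pairs (A ⇒* B via units): (V,S).
S: inherits non-unit rules of {S} → QE | h.
E: inherits non-unit rules of {E} → d | dV.
Q: inherits non-unit rules of {Q} → QV | VQ | h.
V: inherits non-unit rules of {S, V} → EV | QE | h | hd.

S -> h | QE; E -> d | dV; Q -> h | QV | VQ; V -> h | EV | QE | hd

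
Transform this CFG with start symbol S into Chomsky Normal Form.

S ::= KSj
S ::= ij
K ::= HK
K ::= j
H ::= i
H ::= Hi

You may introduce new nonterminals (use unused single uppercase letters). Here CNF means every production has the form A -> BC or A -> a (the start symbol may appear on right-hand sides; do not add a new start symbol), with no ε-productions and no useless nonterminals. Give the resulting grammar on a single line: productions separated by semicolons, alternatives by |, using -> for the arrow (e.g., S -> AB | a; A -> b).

No ε-productions.
No unit productions to eliminate.
TERM: introduce A -> i, B -> j and substitute in every rule of length ≥2.
BIN: S -> KSB becomes S -> KC, C -> SB.

S -> AB | KC; A -> i; B -> j; C -> SB; H -> i | HA; K -> j | HK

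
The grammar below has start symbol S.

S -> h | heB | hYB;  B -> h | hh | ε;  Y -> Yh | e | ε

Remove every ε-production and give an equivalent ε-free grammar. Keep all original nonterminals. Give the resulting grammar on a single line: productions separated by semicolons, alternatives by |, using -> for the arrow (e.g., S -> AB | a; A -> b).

Nullable set: {B, Y}.
S -> hYB: Y, B nullable, giving h | hB | hY | hYB.
S -> heB: B nullable, giving he | heB.
Drop B -> ε.
Drop Y -> ε.
Y -> Yh: Y nullable, giving Yh | h.
Unchanged (no nullable symbols): S -> h; B -> h; B -> hh; Y -> e.

S -> h | hB | hY | he | hYB | heB; B -> h | hh; Y -> e | h | Yh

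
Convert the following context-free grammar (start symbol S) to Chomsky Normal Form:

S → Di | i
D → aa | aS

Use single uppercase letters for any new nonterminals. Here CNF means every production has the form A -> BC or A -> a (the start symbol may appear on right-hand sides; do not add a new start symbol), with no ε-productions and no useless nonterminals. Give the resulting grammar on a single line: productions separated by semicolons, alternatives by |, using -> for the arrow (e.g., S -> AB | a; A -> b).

No ε-productions.
No unit productions to eliminate.
TERM: introduce A -> a, B -> i and substitute in every rule of length ≥2.

S -> i | DB; A -> a; B -> i; D -> AA | AS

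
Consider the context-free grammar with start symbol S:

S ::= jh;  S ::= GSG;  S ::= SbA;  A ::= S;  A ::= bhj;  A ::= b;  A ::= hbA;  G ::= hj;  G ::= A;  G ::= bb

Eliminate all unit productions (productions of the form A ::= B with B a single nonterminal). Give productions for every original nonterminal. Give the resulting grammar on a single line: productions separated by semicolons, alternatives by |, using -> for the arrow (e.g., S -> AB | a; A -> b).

Unit productions: A->S, G->A.
Unit pairs (A ⇒* B via units): (A,S), (G,A), (G,S).
S: inherits non-unit rules of {S} → GSG | SbA | jh.
A: inherits non-unit rules of {A, S} → GSG | SbA | b | bhj | hbA | jh.
G: inherits non-unit rules of {A, G, S} → GSG | SbA | b | bb | bhj | hbA | hj | jh.

S -> jh | GSG | SbA; A -> b | jh | GSG | SbA | bhj | hbA; G -> b | bb | hj | jh | GSG | SbA | bhj | hbA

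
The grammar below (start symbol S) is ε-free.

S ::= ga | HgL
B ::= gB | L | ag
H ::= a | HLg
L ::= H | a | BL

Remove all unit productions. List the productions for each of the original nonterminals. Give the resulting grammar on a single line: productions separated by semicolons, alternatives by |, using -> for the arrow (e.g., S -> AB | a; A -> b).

Unit productions: B->L, L->H.
Unit pairs (A ⇒* B via units): (B,H), (B,L), (L,H).
S: inherits non-unit rules of {S} → HgL | ga.
B: inherits non-unit rules of {B, H, L} → BL | HLg | a | ag | gB.
H: inherits non-unit rules of {H} → HLg | a.
L: inherits non-unit rules of {H, L} → BL | HLg | a.

S -> ga | HgL; B -> a | BL | ag | gB | HLg; H -> a | HLg; L -> a | BL | HLg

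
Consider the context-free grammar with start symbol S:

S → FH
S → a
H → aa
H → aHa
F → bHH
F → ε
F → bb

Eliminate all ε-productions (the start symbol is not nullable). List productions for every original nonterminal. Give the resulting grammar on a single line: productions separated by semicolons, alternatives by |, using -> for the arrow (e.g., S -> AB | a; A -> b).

S -> H | a | FH; F -> bb | bHH; H -> aa | aHa

Nullable set: {F}.
S -> FH: F nullable, giving FH | H.
Drop F -> ε.
Unchanged (no nullable symbols): S -> a; F -> bHH; F -> bb; H -> aHa; H -> aa.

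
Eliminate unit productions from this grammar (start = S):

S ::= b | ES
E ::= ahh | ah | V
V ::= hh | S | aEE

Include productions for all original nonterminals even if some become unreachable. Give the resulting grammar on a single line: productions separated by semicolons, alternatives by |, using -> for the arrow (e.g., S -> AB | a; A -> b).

Unit productions: E->V, V->S.
Unit pairs (A ⇒* B via units): (E,S), (E,V), (V,S).
S: inherits non-unit rules of {S} → ES | b.
E: inherits non-unit rules of {E, S, V} → ES | aEE | ah | ahh | b | hh.
V: inherits non-unit rules of {S, V} → ES | aEE | b | hh.

S -> b | ES; E -> b | ES | ah | hh | aEE | ahh; V -> b | ES | hh | aEE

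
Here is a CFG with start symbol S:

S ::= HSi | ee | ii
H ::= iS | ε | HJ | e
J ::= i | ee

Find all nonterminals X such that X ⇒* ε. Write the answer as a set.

{H}

Directly nullable (have an ε-rule): {H}.
Not nullable: J, S — each has a terminal in every rule's right-hand side or depends on a non-nullable symbol.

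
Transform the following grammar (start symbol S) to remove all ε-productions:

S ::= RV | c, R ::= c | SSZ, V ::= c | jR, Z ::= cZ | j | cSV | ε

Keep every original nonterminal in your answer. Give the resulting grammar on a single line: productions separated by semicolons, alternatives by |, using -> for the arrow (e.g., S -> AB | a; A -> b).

Nullable set: {Z}.
R -> SSZ: Z nullable, giving SS | SSZ.
Drop Z -> ε.
Z -> cZ: Z nullable, giving c | cZ.
Unchanged (no nullable symbols): S -> RV; S -> c; R -> c; V -> c; V -> jR; Z -> cSV; Z -> j.

S -> c | RV; R -> c | SS | SSZ; V -> c | jR; Z -> c | j | cZ | cSV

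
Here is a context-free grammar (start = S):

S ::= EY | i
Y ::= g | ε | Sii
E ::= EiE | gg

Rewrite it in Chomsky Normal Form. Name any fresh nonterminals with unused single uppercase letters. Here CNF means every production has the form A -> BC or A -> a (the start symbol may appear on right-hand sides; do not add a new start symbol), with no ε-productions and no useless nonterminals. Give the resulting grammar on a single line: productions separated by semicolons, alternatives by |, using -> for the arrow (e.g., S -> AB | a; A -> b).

Nullable: {Y}; after ε-elimination: S -> E | i | EY; E -> gg | EiE; Y -> g | Sii.
After unit-elimination: S -> i | EY | gg | EiE; E -> gg | EiE; Y -> g | Sii.
TERM: introduce B -> g, A -> i and substitute in every rule of length ≥2.
BIN: E -> EAE becomes E -> EC, C -> AE; S -> EAE becomes S -> ED, D -> AE; Y -> SAA becomes Y -> SF, F -> AA.

S -> i | BB | ED | EY; A -> i; B -> g; C -> AE; D -> AE; E -> BB | EC; F -> AA; Y -> g | SF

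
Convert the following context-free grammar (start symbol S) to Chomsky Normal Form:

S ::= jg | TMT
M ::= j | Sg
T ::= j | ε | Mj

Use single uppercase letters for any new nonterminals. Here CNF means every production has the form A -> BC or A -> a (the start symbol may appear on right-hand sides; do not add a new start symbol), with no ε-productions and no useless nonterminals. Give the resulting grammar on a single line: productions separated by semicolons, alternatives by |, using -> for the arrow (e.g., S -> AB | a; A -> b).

Nullable: {T}; after ε-elimination: S -> M | MT | TM | jg | TMT; M -> j | Sg; T -> j | Mj.
After unit-elimination: S -> j | MT | Sg | TM | jg | TMT; M -> j | Sg; T -> j | Mj.
TERM: introduce A -> g, B -> j and substitute in every rule of length ≥2.
BIN: S -> TMT becomes S -> TC, C -> MT.

S -> j | BA | MT | SA | TC | TM; A -> g; B -> j; C -> MT; M -> j | SA; T -> j | MB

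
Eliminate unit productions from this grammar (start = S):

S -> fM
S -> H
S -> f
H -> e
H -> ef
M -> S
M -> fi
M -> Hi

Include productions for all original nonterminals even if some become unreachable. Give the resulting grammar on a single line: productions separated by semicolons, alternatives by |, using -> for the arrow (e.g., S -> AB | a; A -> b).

S -> e | f | ef | fM; H -> e | ef; M -> e | f | Hi | ef | fM | fi

Unit productions: M->S, S->H.
Unit pairs (A ⇒* B via units): (M,H), (M,S), (S,H).
S: inherits non-unit rules of {H, S} → e | ef | f | fM.
H: inherits non-unit rules of {H} → e | ef.
M: inherits non-unit rules of {H, M, S} → Hi | e | ef | f | fM | fi.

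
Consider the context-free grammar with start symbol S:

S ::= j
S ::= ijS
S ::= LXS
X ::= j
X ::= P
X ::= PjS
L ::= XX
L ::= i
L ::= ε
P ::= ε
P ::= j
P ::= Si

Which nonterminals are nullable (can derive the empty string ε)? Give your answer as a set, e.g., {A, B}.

Directly nullable (have an ε-rule): {L, P}.
X is nullable via X -> P (every symbol on the right is already known nullable).
Not nullable: S — each has a terminal in every rule's right-hand side or depends on a non-nullable symbol.

{L, P, X}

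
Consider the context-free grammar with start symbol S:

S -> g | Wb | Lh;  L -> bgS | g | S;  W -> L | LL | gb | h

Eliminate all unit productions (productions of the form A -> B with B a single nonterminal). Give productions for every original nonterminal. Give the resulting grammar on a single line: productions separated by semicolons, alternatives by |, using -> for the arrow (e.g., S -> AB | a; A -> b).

S -> g | Lh | Wb; L -> g | Lh | Wb | bgS; W -> g | h | LL | Lh | Wb | gb | bgS

Unit productions: L->S, W->L.
Unit pairs (A ⇒* B via units): (L,S), (W,L), (W,S).
S: inherits non-unit rules of {S} → Lh | Wb | g.
L: inherits non-unit rules of {L, S} → Lh | Wb | bgS | g.
W: inherits non-unit rules of {L, S, W} → LL | Lh | Wb | bgS | g | gb | h.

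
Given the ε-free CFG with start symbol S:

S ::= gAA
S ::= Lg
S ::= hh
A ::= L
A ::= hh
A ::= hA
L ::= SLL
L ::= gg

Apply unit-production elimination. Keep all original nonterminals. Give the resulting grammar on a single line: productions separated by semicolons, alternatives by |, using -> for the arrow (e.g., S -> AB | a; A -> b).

S -> Lg | hh | gAA; A -> gg | hA | hh | SLL; L -> gg | SLL

Unit productions: A->L.
Unit pairs (A ⇒* B via units): (A,L).
S: inherits non-unit rules of {S} → Lg | gAA | hh.
A: inherits non-unit rules of {A, L} → SLL | gg | hA | hh.
L: inherits non-unit rules of {L} → SLL | gg.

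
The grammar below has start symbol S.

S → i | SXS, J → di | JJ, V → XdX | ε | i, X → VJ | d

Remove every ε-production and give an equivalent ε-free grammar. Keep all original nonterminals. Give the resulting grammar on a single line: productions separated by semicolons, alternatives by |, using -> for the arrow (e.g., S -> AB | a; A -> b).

S -> i | SXS; J -> JJ | di; V -> i | XdX; X -> J | d | VJ

Nullable set: {V}.
Drop V -> ε.
X -> VJ: V nullable, giving J | VJ.
Unchanged (no nullable symbols): S -> SXS; S -> i; J -> JJ; J -> di; V -> XdX; V -> i; X -> d.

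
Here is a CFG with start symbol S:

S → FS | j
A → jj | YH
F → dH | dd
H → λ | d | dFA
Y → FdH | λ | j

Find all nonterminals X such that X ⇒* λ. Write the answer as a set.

{A, H, Y}

Directly nullable (have an ε-rule): {H, Y}.
A is nullable via A -> YH (every symbol on the right is already known nullable).
Not nullable: F, S — each has a terminal in every rule's right-hand side or depends on a non-nullable symbol.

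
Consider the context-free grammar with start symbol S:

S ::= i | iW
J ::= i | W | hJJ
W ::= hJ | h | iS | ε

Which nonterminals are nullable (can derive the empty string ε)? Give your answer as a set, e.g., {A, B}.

Directly nullable (have an ε-rule): {W}.
J is nullable via J -> W (every symbol on the right is already known nullable).
Not nullable: S — each has a terminal in every rule's right-hand side or depends on a non-nullable symbol.

{J, W}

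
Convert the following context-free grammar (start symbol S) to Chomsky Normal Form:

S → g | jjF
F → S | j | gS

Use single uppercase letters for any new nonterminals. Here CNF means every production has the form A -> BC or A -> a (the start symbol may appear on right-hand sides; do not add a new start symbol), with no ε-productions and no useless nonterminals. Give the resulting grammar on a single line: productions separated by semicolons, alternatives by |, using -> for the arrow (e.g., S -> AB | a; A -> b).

S -> g | BD; A -> g; B -> j; C -> BF; D -> BF; F -> g | j | AS | BC

No ε-productions.
After unit-elimination: S -> g | jjF; F -> g | j | gS | jjF.
TERM: introduce A -> g, B -> j and substitute in every rule of length ≥2.
BIN: F -> BBF becomes F -> BC, C -> BF; S -> BBF becomes S -> BD, D -> BF.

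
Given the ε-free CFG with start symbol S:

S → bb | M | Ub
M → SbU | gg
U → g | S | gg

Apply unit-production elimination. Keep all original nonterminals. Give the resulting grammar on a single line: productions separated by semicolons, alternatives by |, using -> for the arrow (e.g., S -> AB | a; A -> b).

S -> Ub | bb | gg | SbU; M -> gg | SbU; U -> g | Ub | bb | gg | SbU

Unit productions: S->M, U->S.
Unit pairs (A ⇒* B via units): (S,M), (U,M), (U,S).
S: inherits non-unit rules of {M, S} → SbU | Ub | bb | gg.
M: inherits non-unit rules of {M} → SbU | gg.
U: inherits non-unit rules of {M, S, U} → SbU | Ub | bb | g | gg.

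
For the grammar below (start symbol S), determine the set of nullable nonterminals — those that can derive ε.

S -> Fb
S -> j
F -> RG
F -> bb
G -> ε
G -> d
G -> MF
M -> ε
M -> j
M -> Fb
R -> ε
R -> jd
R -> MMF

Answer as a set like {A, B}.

{F, G, M, R}

Directly nullable (have an ε-rule): {G, M, R}.
F is nullable via F -> RG (every symbol on the right is already known nullable).
Not nullable: S — each has a terminal in every rule's right-hand side or depends on a non-nullable symbol.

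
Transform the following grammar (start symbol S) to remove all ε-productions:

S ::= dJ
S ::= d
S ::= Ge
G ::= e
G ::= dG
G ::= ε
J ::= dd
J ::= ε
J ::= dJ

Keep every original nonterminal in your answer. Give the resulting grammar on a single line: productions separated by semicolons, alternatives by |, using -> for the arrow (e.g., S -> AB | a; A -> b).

S -> d | e | Ge | dJ; G -> d | e | dG; J -> d | dJ | dd

Nullable set: {G, J}.
S -> Ge: G nullable, giving Ge | e.
S -> dJ: J nullable, giving d | dJ.
Drop G -> ε.
G -> dG: G nullable, giving d | dG.
Drop J -> ε.
J -> dJ: J nullable, giving d | dJ.
Unchanged (no nullable symbols): S -> d; G -> e; J -> dd.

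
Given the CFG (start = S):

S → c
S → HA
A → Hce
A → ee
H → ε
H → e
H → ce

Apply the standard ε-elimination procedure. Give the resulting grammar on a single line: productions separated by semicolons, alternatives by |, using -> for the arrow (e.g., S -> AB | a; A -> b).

S -> A | c | HA; A -> ce | ee | Hce; H -> e | ce

Nullable set: {H}.
S -> HA: H nullable, giving A | HA.
A -> Hce: H nullable, giving Hce | ce.
Drop H -> ε.
Unchanged (no nullable symbols): S -> c; A -> ee; H -> ce; H -> e.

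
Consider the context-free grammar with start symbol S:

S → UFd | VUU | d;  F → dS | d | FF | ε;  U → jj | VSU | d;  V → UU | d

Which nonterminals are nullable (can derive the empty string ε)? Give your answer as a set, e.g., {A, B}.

Directly nullable (have an ε-rule): {F}.
Not nullable: S, U, V — each has a terminal in every rule's right-hand side or depends on a non-nullable symbol.

{F}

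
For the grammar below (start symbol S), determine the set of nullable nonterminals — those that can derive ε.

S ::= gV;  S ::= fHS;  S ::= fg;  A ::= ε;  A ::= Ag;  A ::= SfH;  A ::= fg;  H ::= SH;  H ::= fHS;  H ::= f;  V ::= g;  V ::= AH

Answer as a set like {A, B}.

{A}

Directly nullable (have an ε-rule): {A}.
Not nullable: H, S, V — each has a terminal in every rule's right-hand side or depends on a non-nullable symbol.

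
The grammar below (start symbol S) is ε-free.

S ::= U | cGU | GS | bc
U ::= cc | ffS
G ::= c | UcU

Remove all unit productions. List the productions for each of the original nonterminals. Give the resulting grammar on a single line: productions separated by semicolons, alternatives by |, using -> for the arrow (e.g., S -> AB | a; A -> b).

Unit productions: S->U.
Unit pairs (A ⇒* B via units): (S,U).
S: inherits non-unit rules of {S, U} → GS | bc | cGU | cc | ffS.
G: inherits non-unit rules of {G} → UcU | c.
U: inherits non-unit rules of {U} → cc | ffS.

S -> GS | bc | cc | cGU | ffS; G -> c | UcU; U -> cc | ffS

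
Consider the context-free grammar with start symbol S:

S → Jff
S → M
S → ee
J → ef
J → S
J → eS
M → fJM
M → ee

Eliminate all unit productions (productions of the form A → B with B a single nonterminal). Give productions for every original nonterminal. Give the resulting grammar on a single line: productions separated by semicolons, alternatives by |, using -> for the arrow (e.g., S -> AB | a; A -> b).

S -> ee | Jff | fJM; J -> eS | ee | ef | Jff | fJM; M -> ee | fJM

Unit productions: J->S, S->M.
Unit pairs (A ⇒* B via units): (J,M), (J,S), (S,M).
S: inherits non-unit rules of {M, S} → Jff | ee | fJM.
J: inherits non-unit rules of {J, M, S} → Jff | eS | ee | ef | fJM.
M: inherits non-unit rules of {M} → ee | fJM.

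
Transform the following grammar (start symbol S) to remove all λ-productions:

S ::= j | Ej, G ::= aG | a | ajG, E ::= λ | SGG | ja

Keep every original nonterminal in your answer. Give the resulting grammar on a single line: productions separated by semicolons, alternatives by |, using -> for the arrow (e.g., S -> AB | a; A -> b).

Nullable set: {E}.
S -> Ej: E nullable, giving Ej | j.
Drop E -> λ.
Unchanged (no nullable symbols): S -> j; E -> SGG; E -> ja; G -> a; G -> aG; G -> ajG.

S -> j | Ej; E -> ja | SGG; G -> a | aG | ajG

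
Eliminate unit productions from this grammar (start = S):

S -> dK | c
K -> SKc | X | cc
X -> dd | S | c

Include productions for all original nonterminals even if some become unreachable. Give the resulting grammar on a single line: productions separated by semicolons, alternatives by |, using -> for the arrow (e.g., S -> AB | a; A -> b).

S -> c | dK; K -> c | cc | dK | dd | SKc; X -> c | dK | dd

Unit productions: K->X, X->S.
Unit pairs (A ⇒* B via units): (K,S), (K,X), (X,S).
S: inherits non-unit rules of {S} → c | dK.
K: inherits non-unit rules of {K, S, X} → SKc | c | cc | dK | dd.
X: inherits non-unit rules of {S, X} → c | dK | dd.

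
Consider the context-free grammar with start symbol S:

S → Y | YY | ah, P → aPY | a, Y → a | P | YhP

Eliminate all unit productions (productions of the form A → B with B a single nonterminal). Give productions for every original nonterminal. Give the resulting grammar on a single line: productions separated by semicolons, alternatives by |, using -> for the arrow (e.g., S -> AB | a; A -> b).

Unit productions: S->Y, Y->P.
Unit pairs (A ⇒* B via units): (S,P), (S,Y), (Y,P).
S: inherits non-unit rules of {P, S, Y} → YY | YhP | a | aPY | ah.
P: inherits non-unit rules of {P} → a | aPY.
Y: inherits non-unit rules of {P, Y} → YhP | a | aPY.

S -> a | YY | ah | YhP | aPY; P -> a | aPY; Y -> a | YhP | aPY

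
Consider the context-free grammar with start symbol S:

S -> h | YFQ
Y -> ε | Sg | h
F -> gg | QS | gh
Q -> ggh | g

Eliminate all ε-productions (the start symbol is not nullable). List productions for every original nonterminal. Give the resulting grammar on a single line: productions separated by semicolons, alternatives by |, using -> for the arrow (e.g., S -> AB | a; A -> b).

S -> h | FQ | YFQ; F -> QS | gg | gh; Q -> g | ggh; Y -> h | Sg

Nullable set: {Y}.
S -> YFQ: Y nullable, giving FQ | YFQ.
Drop Y -> ε.
Unchanged (no nullable symbols): S -> h; F -> QS; F -> gg; F -> gh; Q -> g; Q -> ggh; Y -> Sg; Y -> h.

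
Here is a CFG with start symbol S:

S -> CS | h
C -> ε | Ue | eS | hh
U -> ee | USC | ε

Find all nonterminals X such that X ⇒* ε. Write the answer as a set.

Directly nullable (have an ε-rule): {C, U}.
Not nullable: S — each has a terminal in every rule's right-hand side or depends on a non-nullable symbol.

{C, U}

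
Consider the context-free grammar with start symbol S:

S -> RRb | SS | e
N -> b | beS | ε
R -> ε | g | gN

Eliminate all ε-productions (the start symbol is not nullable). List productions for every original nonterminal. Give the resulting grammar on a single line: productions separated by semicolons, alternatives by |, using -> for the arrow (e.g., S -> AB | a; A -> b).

Nullable set: {N, R}.
S -> RRb: R, R nullable, giving RRb | Rb | b.
Drop N -> ε.
Drop R -> ε.
R -> gN: N nullable, giving g | gN.
Unchanged (no nullable symbols): S -> SS; S -> e; N -> b; N -> beS; R -> g.

S -> b | e | Rb | SS | RRb; N -> b | beS; R -> g | gN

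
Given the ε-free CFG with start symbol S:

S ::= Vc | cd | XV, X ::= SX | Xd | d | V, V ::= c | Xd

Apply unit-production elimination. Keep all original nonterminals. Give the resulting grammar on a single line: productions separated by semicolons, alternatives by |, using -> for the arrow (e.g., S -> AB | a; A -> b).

S -> Vc | XV | cd; V -> c | Xd; X -> c | d | SX | Xd

Unit productions: X->V.
Unit pairs (A ⇒* B via units): (X,V).
S: inherits non-unit rules of {S} → Vc | XV | cd.
V: inherits non-unit rules of {V} → Xd | c.
X: inherits non-unit rules of {V, X} → SX | Xd | c | d.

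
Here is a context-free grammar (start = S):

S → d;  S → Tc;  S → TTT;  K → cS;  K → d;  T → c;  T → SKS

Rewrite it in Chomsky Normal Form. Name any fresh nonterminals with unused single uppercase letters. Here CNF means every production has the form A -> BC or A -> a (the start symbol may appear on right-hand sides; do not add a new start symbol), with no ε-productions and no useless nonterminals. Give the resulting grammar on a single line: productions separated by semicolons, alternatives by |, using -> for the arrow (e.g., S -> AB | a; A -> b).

No ε-productions.
No unit productions to eliminate.
TERM: introduce A -> c and substitute in every rule of length ≥2.
BIN: S -> TTT becomes S -> TB, B -> TT; T -> SKS becomes T -> SC, C -> KS.

S -> d | TA | TB; A -> c; B -> TT; C -> KS; K -> d | AS; T -> c | SC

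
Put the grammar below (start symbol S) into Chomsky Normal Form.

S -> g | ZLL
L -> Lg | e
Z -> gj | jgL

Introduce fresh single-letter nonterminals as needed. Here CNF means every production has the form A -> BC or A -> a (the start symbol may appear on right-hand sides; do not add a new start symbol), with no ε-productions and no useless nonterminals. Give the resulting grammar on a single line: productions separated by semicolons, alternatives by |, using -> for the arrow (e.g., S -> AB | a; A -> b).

No ε-productions.
No unit productions to eliminate.
TERM: introduce A -> g, B -> j and substitute in every rule of length ≥2.
BIN: S -> ZLL becomes S -> ZC, C -> LL; Z -> BAL becomes Z -> BD, D -> AL.

S -> g | ZC; A -> g; B -> j; C -> LL; D -> AL; L -> e | LA; Z -> AB | BD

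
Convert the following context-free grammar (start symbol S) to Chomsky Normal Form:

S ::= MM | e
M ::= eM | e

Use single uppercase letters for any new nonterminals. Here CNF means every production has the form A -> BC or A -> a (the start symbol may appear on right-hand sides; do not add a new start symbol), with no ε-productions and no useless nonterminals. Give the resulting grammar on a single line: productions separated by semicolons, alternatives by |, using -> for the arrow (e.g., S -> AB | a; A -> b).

S -> e | MM; A -> e; M -> e | AM

No ε-productions.
No unit productions to eliminate.
TERM: introduce A -> e and substitute in every rule of length ≥2.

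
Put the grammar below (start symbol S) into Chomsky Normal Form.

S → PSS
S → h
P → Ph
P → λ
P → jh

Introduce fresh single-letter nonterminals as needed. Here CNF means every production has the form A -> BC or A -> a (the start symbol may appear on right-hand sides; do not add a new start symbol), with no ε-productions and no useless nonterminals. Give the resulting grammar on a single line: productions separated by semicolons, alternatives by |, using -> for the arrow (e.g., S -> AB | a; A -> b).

Nullable: {P}; after ε-elimination: S -> h | SS | PSS; P -> h | Ph | jh.
No unit productions to eliminate.
TERM: introduce A -> h, B -> j and substitute in every rule of length ≥2.
BIN: S -> PSS becomes S -> PC, C -> SS.

S -> h | PC | SS; A -> h; B -> j; C -> SS; P -> h | BA | PA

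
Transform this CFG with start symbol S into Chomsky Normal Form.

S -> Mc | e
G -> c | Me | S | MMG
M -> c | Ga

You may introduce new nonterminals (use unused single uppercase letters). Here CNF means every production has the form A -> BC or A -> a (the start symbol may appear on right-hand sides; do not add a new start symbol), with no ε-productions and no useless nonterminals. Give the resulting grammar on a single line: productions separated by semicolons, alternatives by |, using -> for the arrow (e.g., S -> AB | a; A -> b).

No ε-productions.
After unit-elimination: S -> e | Mc; G -> c | e | Mc | Me | MMG; M -> c | Ga.
TERM: introduce C -> a, A -> c, B -> e and substitute in every rule of length ≥2.
BIN: G -> MMG becomes G -> MD, D -> MG.

S -> e | MA; A -> c; B -> e; C -> a; D -> MG; G -> c | e | MA | MB | MD; M -> c | GC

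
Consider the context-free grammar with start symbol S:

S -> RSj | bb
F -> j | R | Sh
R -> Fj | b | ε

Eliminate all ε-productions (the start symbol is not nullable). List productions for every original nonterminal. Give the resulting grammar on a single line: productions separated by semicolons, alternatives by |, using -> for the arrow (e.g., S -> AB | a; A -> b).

S -> Sj | bb | RSj; F -> R | j | Sh; R -> b | j | Fj

Nullable set: {F, R}.
S -> RSj: R nullable, giving RSj | Sj.
F -> R: R nullable, giving R.
Drop R -> ε.
R -> Fj: F nullable, giving Fj | j.
Unchanged (no nullable symbols): S -> bb; F -> Sh; F -> j; R -> b.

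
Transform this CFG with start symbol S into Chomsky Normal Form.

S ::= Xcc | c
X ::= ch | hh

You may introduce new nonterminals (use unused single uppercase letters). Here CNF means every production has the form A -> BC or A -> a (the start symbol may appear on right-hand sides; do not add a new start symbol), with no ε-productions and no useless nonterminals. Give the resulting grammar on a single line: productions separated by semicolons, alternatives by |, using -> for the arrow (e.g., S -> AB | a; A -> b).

No ε-productions.
No unit productions to eliminate.
TERM: introduce A -> c, B -> h and substitute in every rule of length ≥2.
BIN: S -> XAA becomes S -> XC, C -> AA.

S -> c | XC; A -> c; B -> h; C -> AA; X -> AB | BB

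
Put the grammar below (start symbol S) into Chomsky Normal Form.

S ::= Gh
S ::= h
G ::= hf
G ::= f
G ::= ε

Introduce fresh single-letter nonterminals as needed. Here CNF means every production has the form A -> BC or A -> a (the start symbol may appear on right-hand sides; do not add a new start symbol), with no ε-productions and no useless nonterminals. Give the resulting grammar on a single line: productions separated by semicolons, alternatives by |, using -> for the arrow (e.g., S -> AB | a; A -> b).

S -> h | GA; A -> h; B -> f; G -> f | AB

Nullable: {G}; after ε-elimination: S -> h | Gh; G -> f | hf.
No unit productions to eliminate.
TERM: introduce B -> f, A -> h and substitute in every rule of length ≥2.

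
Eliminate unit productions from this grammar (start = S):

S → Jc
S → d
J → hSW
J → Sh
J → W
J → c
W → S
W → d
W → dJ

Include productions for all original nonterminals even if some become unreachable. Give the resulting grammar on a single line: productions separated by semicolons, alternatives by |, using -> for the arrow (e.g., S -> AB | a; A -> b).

S -> d | Jc; J -> c | d | Jc | Sh | dJ | hSW; W -> d | Jc | dJ

Unit productions: J->W, W->S.
Unit pairs (A ⇒* B via units): (J,S), (J,W), (W,S).
S: inherits non-unit rules of {S} → Jc | d.
J: inherits non-unit rules of {J, S, W} → Jc | Sh | c | d | dJ | hSW.
W: inherits non-unit rules of {S, W} → Jc | d | dJ.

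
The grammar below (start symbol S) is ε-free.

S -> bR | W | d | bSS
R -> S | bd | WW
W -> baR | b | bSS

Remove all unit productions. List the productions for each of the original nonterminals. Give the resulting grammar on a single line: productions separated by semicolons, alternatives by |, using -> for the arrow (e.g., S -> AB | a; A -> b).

S -> b | d | bR | bSS | baR; R -> b | d | WW | bR | bd | bSS | baR; W -> b | bSS | baR

Unit productions: R->S, S->W.
Unit pairs (A ⇒* B via units): (R,S), (R,W), (S,W).
S: inherits non-unit rules of {S, W} → b | bR | bSS | baR | d.
R: inherits non-unit rules of {R, S, W} → WW | b | bR | bSS | baR | bd | d.
W: inherits non-unit rules of {W} → b | bSS | baR.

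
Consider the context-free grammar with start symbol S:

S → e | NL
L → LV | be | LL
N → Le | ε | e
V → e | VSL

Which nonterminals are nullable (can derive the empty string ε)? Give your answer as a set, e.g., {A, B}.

{N}

Directly nullable (have an ε-rule): {N}.
Not nullable: L, S, V — each has a terminal in every rule's right-hand side or depends on a non-nullable symbol.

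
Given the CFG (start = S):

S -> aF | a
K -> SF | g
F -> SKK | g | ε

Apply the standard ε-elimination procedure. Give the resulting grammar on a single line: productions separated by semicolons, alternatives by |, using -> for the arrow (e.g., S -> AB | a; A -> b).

Nullable set: {F}.
S -> aF: F nullable, giving a | aF.
Drop F -> ε.
K -> SF: F nullable, giving S | SF.
Unchanged (no nullable symbols): S -> a; F -> SKK; F -> g; K -> g.

S -> a | aF; F -> g | SKK; K -> S | g | SF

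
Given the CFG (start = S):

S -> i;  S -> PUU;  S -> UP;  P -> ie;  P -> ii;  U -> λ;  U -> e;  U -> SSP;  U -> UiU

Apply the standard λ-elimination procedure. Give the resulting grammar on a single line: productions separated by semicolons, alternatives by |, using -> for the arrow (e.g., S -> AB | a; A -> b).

Nullable set: {U}.
S -> PUU: U, U nullable, giving P | PU | PUU.
S -> UP: U nullable, giving P | UP.
Drop U -> λ.
U -> UiU: U, U nullable, giving Ui | UiU | i | iU.
Unchanged (no nullable symbols): S -> i; P -> ie; P -> ii; U -> SSP; U -> e.

S -> P | i | PU | UP | PUU; P -> ie | ii; U -> e | i | Ui | iU | SSP | UiU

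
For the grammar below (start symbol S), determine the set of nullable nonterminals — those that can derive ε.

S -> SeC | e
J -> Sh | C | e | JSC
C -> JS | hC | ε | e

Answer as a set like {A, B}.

{C, J}

Directly nullable (have an ε-rule): {C}.
J is nullable via J -> C (every symbol on the right is already known nullable).
Not nullable: S — each has a terminal in every rule's right-hand side or depends on a non-nullable symbol.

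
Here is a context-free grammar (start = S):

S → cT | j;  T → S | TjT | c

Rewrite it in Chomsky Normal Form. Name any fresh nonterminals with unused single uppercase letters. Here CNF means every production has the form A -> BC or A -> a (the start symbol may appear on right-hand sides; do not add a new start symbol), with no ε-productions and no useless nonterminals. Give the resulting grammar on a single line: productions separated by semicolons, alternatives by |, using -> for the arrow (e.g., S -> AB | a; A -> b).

S -> j | AT; A -> c; B -> j; C -> BT; T -> c | j | AT | TC

No ε-productions.
After unit-elimination: S -> j | cT; T -> c | j | cT | TjT.
TERM: introduce A -> c, B -> j and substitute in every rule of length ≥2.
BIN: T -> TBT becomes T -> TC, C -> BT.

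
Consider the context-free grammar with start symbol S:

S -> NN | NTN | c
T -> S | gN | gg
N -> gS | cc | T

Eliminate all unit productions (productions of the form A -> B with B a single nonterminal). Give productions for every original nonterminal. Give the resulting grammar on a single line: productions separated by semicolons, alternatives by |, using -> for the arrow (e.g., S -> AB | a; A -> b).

Unit productions: N->T, T->S.
Unit pairs (A ⇒* B via units): (N,S), (N,T), (T,S).
S: inherits non-unit rules of {S} → NN | NTN | c.
N: inherits non-unit rules of {N, S, T} → NN | NTN | c | cc | gN | gS | gg.
T: inherits non-unit rules of {S, T} → NN | NTN | c | gN | gg.

S -> c | NN | NTN; N -> c | NN | cc | gN | gS | gg | NTN; T -> c | NN | gN | gg | NTN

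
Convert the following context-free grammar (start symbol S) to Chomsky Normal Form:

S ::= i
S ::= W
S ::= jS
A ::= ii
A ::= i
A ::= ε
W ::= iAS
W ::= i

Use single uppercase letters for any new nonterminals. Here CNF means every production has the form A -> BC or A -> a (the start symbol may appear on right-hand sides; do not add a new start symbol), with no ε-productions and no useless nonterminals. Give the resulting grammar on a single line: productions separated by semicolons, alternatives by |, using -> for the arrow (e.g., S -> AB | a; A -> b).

Nullable: {A}; after ε-elimination: S -> W | i | jS; A -> i | ii; W -> i | iS | iAS.
After unit-elimination: S -> i | iS | jS | iAS; A -> i | ii; W -> i | iS | iAS.
TERM: introduce B -> i, C -> j and substitute in every rule of length ≥2.
BIN: S -> BAS becomes S -> BD, D -> AS; W -> BAS becomes W -> BE, E -> AS.
Drop unreachable/unproductive: W.

S -> i | BD | BS | CS; A -> i | BB; B -> i; C -> j; D -> AS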